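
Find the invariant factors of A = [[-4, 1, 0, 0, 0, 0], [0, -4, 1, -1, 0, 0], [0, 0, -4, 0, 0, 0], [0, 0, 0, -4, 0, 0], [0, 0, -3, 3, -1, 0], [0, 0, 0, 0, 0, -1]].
(x + 1)(x + 4), (x + 1)(x + 4)^3

The Jordan structure of A has elementary divisors (x + 4)^3, (x + 4), (x + 1), (x + 1). Arranging the block sizes at each eigenvalue in decreasing order and taking row products gives the invariant factors.

Invariant factors (smallest first, each dividing the next): (x + 1)(x + 4), (x + 1)(x + 4)^3.

Check: the last factor (x + 1)(x + 4)^3 is the minimal polynomial, and the product (x + 1)^2(x + 4)^4 is the characteristic polynomial.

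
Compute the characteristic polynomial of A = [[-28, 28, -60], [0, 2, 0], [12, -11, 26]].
xI - A = [[x + 28, -28, 60], [0, x - 2, 0], [-12, 11, x - 26]].

Expanding det(xI - A) along the first row:
det(xI - A) = + (x + 28)·det([[x - 2, 0], [11, x - 26]]) - (-28)·det([[0, 0], [-12, x - 26]]) + (60)·det([[0, x - 2], [-12, 11]]).

Evaluating gives χ_A(x) = x^3 - 12x + 16 = (x - 2)^2(x + 4).

χ_A(x) = (x - 2)^2(x + 4)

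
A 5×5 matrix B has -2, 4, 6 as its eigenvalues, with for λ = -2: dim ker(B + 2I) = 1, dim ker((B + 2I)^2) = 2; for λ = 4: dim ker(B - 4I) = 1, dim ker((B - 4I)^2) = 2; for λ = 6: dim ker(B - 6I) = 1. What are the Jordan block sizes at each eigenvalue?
λ = -2: successive nullity increments [1, 1] count blocks of size ≥ k; block sizes are [2].
λ = 4: successive nullity increments [1, 1] count blocks of size ≥ k; block sizes are [2].
λ = 6: successive nullity increments [1] count blocks of size ≥ k; block sizes are [1].

Jordan blocks: (-2, 2), (4, 2), (6, 1)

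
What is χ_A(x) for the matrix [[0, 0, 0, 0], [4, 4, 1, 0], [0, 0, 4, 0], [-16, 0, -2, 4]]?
χ_A(x) = x(x - 4)^3

xI - A = [[x, 0, 0, 0], [-4, x - 4, -1, 0], [0, 0, x - 4, 0], [16, 0, 2, x - 4]].

Expanding det(xI - A) along the first row:
det(xI - A) = + (x)·det([[x - 4, -1, 0], [0, x - 4, 0], [0, 2, x - 4]]) - (0)·det([[-4, -1, 0], [0, x - 4, 0], [16, 2, x - 4]]) + (0)·det([[-4, x - 4, 0], [0, 0, 0], [16, 0, x - 4]]) - (0)·det([[-4, x - 4, -1], [0, 0, x - 4], [16, 0, 2]]).

Evaluating gives χ_A(x) = x^4 - 12x^3 + 48x^2 - 64x = x(x - 4)^3.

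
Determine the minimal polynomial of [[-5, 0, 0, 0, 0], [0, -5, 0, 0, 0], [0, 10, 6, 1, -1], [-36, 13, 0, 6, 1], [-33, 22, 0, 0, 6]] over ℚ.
The characteristic polynomial factors as (x - 6)^3(x + 5)^2. The minimal polynomial is ∏(x - λ)^{k_λ} where k_λ is the size of the largest Jordan block at λ.

For λ = -5: rank(A + 5I) = 3, and the largest Jordan block has size 1 (the smallest k with rank((A + 5I)^k) = rank((A + 5I)^(k+1))).
For λ = 6: rank(A - 6I) = 4, and the largest Jordan block has size 3 (the smallest k with rank((A - 6I)^k) = rank((A - 6I)^(k+1))).

So m_A(x) = (x - 6)^3(x + 5).

m_A(x) = (x - 6)^3(x + 5)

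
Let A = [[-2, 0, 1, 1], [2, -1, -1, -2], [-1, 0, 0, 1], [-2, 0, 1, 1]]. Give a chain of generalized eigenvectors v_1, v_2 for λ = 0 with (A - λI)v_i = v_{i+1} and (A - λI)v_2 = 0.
v_1 = [[0, -1, 0, 1]]^T, v_2 = [[1, -1, 1, 1]]^T

We seek v_1 ∈ ker(A^2) \ ker(A), then set v_{i+1} = A v_i.

One such chain is v_1 = [[0, -1, 0, 1]]^T, v_2 = [[1, -1, 1, 1]]^T. Check: A v_2 = [[0, 0, 0, 0]]^T = 0.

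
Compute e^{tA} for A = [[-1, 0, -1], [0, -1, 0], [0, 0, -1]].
A has Jordan form J = [[-1, 1, 0], [0, -1, 0], [0, 0, -1]] with A = PJP^{-1}, so e^{tA} = P e^{tJ} P^{-1}.

For a Jordan block J_k(λ), e^{tJ_k(λ)} = e^{λt} · (I + tN + t^2 N^2/2! + ... + t^{k-1} N^{k-1}/(k-1)!) where N is the nilpotent superdiagonal part.

Assembling the blocks and conjugating back gives the entries of e^{tA} as shown above.

e^{tA} = [[e^{-t}, 0, -t*e^{-t}], [0, e^{-t}, 0], [0, 0, e^{-t}]]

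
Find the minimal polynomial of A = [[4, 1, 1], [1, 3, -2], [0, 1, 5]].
m_A(x) = (x - 4)^3

The characteristic polynomial factors as (x - 4)^3. The minimal polynomial is ∏(x - λ)^{k_λ} where k_λ is the size of the largest Jordan block at λ.

For λ = 4: rank(A - 4I) = 2, and the largest Jordan block has size 3 (the smallest k with rank((A - 4I)^k) = rank((A - 4I)^(k+1))).

So m_A(x) = (x - 4)^3.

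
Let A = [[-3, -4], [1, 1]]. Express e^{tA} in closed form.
e^{tA} = [[(1 - 2*t)*e^{-t}, -4*t*e^{-t}], [t*e^{-t}, (2*t + 1)*e^{-t}]]

A has Jordan form J = [[-1, 1], [0, -1]] with A = PJP^{-1}, so e^{tA} = P e^{tJ} P^{-1}.

For a Jordan block J_k(λ), e^{tJ_k(λ)} = e^{λt} · (I + tN + t^2 N^2/2! + ... + t^{k-1} N^{k-1}/(k-1)!) where N is the nilpotent superdiagonal part.

Assembling the blocks and conjugating back gives the entries of e^{tA} as shown above.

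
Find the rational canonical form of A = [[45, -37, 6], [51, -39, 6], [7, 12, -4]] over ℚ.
R = [[0, 0, -12], [1, 0, 6], [0, 1, 2]]

The invariant factors of A (the non-unit diagonal entries of the Smith normal form of xI - A over ℚ[x]) are (x - 2)(x^2 - 6), each dividing the next. The characteristic polynomial is their product, (x - 2)(x^2 - 6).

The rational canonical form is the block-diagonal matrix of companion matrices C(f_i):
R = [[0, 0, -12], [1, 0, 6], [0, 1, 2]].

Note the characteristic polynomial does not split into linear factors over ℚ, so A has no Jordan form over ℚ; the rational canonical form exists over any field.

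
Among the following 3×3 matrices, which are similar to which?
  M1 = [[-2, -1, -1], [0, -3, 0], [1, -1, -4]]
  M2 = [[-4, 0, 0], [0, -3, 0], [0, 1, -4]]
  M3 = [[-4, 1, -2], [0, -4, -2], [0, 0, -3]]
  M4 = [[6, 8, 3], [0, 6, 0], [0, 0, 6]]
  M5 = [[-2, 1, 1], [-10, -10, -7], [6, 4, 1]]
Characteristic polynomials: χ_{M1} = (x + 3)^3, χ_{M2} = (x + 3)(x + 4)^2, χ_{M3} = (x + 3)(x + 4)^2, χ_{M4} = (x - 6)^3, χ_{M5} = (x + 3)(x + 4)^2.

{M1}: invariant factors x + 3, (x + 3)^2.

{M2}: invariant factors x + 4, (x + 3)(x + 4).

{M3, M5}: invariant factors (x + 3)(x + 4)^2.

{M4}: invariant factors x - 6, (x - 6)^2.

Matrices are similar if and only if their invariant-factor lists agree; the partition into similarity classes is {M1}, {M2}, {M3, M5}, {M4}.

4 classes: {M1}, {M2}, {M3, M5}, {M4}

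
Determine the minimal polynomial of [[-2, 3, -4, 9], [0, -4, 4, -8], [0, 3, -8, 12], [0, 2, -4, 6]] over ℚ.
The characteristic polynomial factors as (x + 2)^4. The minimal polynomial is ∏(x - λ)^{k_λ} where k_λ is the size of the largest Jordan block at λ.

For λ = -2: rank(A + 2I) = 2, and the largest Jordan block has size 2 (the smallest k with rank((A + 2I)^k) = rank((A + 2I)^(k+1))).

So m_A(x) = (x + 2)^2.

m_A(x) = (x + 2)^2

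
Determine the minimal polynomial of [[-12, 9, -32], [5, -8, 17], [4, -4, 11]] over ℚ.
m_A(x) = (x + 3)^3

The characteristic polynomial factors as (x + 3)^3. The minimal polynomial is ∏(x - λ)^{k_λ} where k_λ is the size of the largest Jordan block at λ.

For λ = -3: rank(A + 3I) = 2, and the largest Jordan block has size 3 (the smallest k with rank((A + 3I)^k) = rank((A + 3I)^(k+1))).

So m_A(x) = (x + 3)^3.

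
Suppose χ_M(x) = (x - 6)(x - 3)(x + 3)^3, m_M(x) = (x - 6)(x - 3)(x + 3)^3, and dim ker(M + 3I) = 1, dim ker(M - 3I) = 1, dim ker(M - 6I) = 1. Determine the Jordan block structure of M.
Jordan blocks: (-3, 3), (3, 1), (6, 1)

λ = -3: algebraic multiplicity 3 (exponent in χ_M), largest block size 3 (exponent in m_M), 1 block (geometric multiplicity). This forces block sizes [3].
λ = 3: algebraic multiplicity 1 (exponent in χ_M), largest block size 1 (exponent in m_M), 1 block (geometric multiplicity). This forces block sizes [1].
λ = 6: algebraic multiplicity 1 (exponent in χ_M), largest block size 1 (exponent in m_M), 1 block (geometric multiplicity). This forces block sizes [1].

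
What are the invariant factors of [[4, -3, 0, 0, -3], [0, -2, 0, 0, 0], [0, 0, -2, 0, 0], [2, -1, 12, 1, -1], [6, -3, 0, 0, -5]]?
The Jordan structure of A has elementary divisors (x + 2), (x + 2), (x + 2), (x - 1)^2. Arranging the block sizes at each eigenvalue in decreasing order and taking row products gives the invariant factors.

Invariant factors (smallest first, each dividing the next): x + 2, x + 2, (x - 1)^2(x + 2).

Check: the last factor (x - 1)^2(x + 2) is the minimal polynomial, and the product (x - 1)^2(x + 2)^3 is the characteristic polynomial.

x + 2, x + 2, (x - 1)^2(x + 2)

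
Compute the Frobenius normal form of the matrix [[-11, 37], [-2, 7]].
R = [[0, 3], [1, -4]]

The invariant factors of A (the non-unit diagonal entries of the Smith normal form of xI - A over ℚ[x]) are x^2 + 4x - 3, each dividing the next. The characteristic polynomial is their product, x^2 + 4x - 3.

The rational canonical form is the block-diagonal matrix of companion matrices C(f_i):
R = [[0, 3], [1, -4]].

Note the characteristic polynomial does not split into linear factors over ℚ, so A has no Jordan form over ℚ; the rational canonical form exists over any field.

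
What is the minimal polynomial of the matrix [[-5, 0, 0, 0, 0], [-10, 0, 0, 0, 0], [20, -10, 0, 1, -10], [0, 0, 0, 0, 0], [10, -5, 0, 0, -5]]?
m_A(x) = x^2(x + 5)

The characteristic polynomial factors as x^3(x + 5)^2. The minimal polynomial is ∏(x - λ)^{k_λ} where k_λ is the size of the largest Jordan block at λ.

For λ = -5: rank(A + 5I) = 3, and the largest Jordan block has size 1 (the smallest k with rank((A + 5I)^k) = rank((A + 5I)^(k+1))).
For λ = 0: rank(A) = 3, and the largest Jordan block has size 2 (the smallest k with rank(A^k) = rank(A^(k+1))).

So m_A(x) = x^2(x + 5).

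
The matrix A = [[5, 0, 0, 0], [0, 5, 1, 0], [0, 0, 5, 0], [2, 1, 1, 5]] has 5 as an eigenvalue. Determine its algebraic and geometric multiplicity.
The characteristic polynomial is (x - 5)^4, so the factor x - 5 appears with exponent 4: the algebraic multiplicity is 4.

rank(A - 5I) = 2, so the eigenspace has dimension 4 - 2 = 2: the geometric multiplicity is 2.

Since 2 < 4, A is not diagonalizable.

algebraic multiplicity 4, geometric multiplicity 2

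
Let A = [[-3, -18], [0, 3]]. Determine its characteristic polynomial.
χ_A(x) = (x - 3)(x + 3)

xI - A = [[x + 3, 18], [0, x - 3]].

Expanding det(xI - A) along the first row:
det(xI - A) = + (x + 3)·det([[x - 3]]) - (18)·det([[0]]).

Evaluating gives χ_A(x) = x^2 - 9 = (x - 3)(x + 3).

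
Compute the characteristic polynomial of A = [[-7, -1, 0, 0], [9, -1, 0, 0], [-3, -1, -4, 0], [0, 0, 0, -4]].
xI - A = [[x + 7, 1, 0, 0], [-9, x + 1, 0, 0], [3, 1, x + 4, 0], [0, 0, 0, x + 4]].

Expanding det(xI - A) along the first row:
det(xI - A) = + (x + 7)·det([[x + 1, 0, 0], [1, x + 4, 0], [0, 0, x + 4]]) - (1)·det([[-9, 0, 0], [3, x + 4, 0], [0, 0, x + 4]]) + (0)·det([[-9, x + 1, 0], [3, 1, 0], [0, 0, x + 4]]) - (0)·det([[-9, x + 1, 0], [3, 1, x + 4], [0, 0, 0]]).

Evaluating gives χ_A(x) = x^4 + 16x^3 + 96x^2 + 256x + 256 = (x + 4)^4.

χ_A(x) = (x + 4)^4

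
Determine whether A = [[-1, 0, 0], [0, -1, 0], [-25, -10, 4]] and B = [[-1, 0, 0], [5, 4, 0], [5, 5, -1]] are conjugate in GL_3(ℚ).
Yes.

Two matrices over a field are similar if and only if they have the same invariant factors.

Both A and B have characteristic polynomial (x - 4)(x + 1)^2 and minimal polynomial (x - 4)(x + 1). Computing further, both have invariant factors x + 1, (x - 4)(x + 1). Hence A and B are similar.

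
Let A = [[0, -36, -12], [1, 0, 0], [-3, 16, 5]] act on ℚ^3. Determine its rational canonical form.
R = [[0, 0, -12], [1, 0, 0], [0, 1, 5]]

The invariant factors of A (the non-unit diagonal entries of the Smith normal form of xI - A over ℚ[x]) are (x - 2)(x^2 - 3x - 6), each dividing the next. The characteristic polynomial is their product, (x - 2)(x^2 - 3x - 6).

The rational canonical form is the block-diagonal matrix of companion matrices C(f_i):
R = [[0, 0, -12], [1, 0, 0], [0, 1, 5]].

Note the characteristic polynomial does not split into linear factors over ℚ, so A has no Jordan form over ℚ; the rational canonical form exists over any field.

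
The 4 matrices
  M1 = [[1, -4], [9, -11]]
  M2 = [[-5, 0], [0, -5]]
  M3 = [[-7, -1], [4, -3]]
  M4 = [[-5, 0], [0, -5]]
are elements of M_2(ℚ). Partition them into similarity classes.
Characteristic polynomials: χ_{M1} = (x + 5)^2, χ_{M2} = (x + 5)^2, χ_{M3} = (x + 5)^2, χ_{M4} = (x + 5)^2.

{M1, M3}: invariant factors (x + 5)^2.

{M2, M4}: invariant factors x + 5, x + 5.

Matrices are similar if and only if their invariant-factor lists agree; the partition into similarity classes is {M1, M3}, {M2, M4}.

2 classes: {M1, M3}, {M2, M4}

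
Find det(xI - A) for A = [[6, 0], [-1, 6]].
xI - A = [[x - 6, 0], [1, x - 6]].

Expanding det(xI - A) along the first row:
det(xI - A) = + (x - 6)·det([[x - 6]]) - (0)·det([[1]]).

Evaluating gives χ_A(x) = x^2 - 12x + 36 = (x - 6)^2.

χ_A(x) = (x - 6)^2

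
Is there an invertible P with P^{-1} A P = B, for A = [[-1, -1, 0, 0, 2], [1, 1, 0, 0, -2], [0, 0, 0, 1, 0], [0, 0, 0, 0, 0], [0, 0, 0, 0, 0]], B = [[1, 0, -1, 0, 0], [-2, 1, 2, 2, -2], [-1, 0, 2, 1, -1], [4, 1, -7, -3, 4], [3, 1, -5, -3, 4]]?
No.

trace(A) = 0 but trace(B) = 5. The trace is a similarity invariant, so A and B are not similar.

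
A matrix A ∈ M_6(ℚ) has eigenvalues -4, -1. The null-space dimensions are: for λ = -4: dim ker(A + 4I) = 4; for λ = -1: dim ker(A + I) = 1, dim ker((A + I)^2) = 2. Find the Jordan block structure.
λ = -4: successive nullity increments [4] count blocks of size ≥ k; block sizes are [1, 1, 1, 1].
λ = -1: successive nullity increments [1, 1] count blocks of size ≥ k; block sizes are [2].

Jordan blocks: (-4, 1), (-4, 1), (-4, 1), (-4, 1), (-1, 2)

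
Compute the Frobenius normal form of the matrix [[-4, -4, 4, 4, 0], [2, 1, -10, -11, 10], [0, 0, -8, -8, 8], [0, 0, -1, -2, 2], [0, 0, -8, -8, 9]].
R = [[0, -4, 0, 0, 0], [1, -3, 0, 0, 0], [0, 0, 0, 0, 8], [0, 0, 1, 0, 2], [0, 0, 0, 1, -1]]

The invariant factors of A (the non-unit diagonal entries of the Smith normal form of xI - A over ℚ[x]) are x^2 + 3x + 4, (x - 2)(x^2 + 3x + 4), each dividing the next. The characteristic polynomial is their product, (x - 2)(x^2 + 3x + 4)^2.

The rational canonical form is the block-diagonal matrix of companion matrices C(f_i):
R = [[0, -4, 0, 0, 0], [1, -3, 0, 0, 0], [0, 0, 0, 0, 8], [0, 0, 1, 0, 2], [0, 0, 0, 1, -1]].

Note the characteristic polynomial does not split into linear factors over ℚ, so A has no Jordan form over ℚ; the rational canonical form exists over any field.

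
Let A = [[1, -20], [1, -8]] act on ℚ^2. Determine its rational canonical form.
R = [[0, -12], [1, -7]]

The invariant factors of A (the non-unit diagonal entries of the Smith normal form of xI - A over ℚ[x]) are (x + 3)(x + 4), each dividing the next. The characteristic polynomial is their product, (x + 3)(x + 4).

The rational canonical form is the block-diagonal matrix of companion matrices C(f_i):
R = [[0, -12], [1, -7]].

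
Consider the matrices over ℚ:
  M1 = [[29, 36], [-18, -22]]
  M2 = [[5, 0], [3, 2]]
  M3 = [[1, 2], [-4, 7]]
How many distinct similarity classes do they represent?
2 classes: {M1, M2}, {M3}

Characteristic polynomials: χ_{M1} = (x - 5)(x - 2), χ_{M2} = (x - 5)(x - 2), χ_{M3} = (x - 5)(x - 3).

{M1, M2}: invariant factors (x - 5)(x - 2).

{M3}: invariant factors (x - 5)(x - 3).

Matrices are similar if and only if their invariant-factor lists agree; the partition into similarity classes is {M1, M2}, {M3}.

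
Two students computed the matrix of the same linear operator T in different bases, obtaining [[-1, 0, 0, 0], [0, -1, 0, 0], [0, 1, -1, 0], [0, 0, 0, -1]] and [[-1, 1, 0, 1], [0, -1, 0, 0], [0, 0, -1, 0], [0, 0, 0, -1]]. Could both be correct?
Yes.

Two matrices over a field are similar if and only if they have the same invariant factors.

Both A and B have characteristic polynomial (x + 1)^4 and minimal polynomial (x + 1)^2. Computing further, both have invariant factors x + 1, x + 1, (x + 1)^2. Hence A and B are similar.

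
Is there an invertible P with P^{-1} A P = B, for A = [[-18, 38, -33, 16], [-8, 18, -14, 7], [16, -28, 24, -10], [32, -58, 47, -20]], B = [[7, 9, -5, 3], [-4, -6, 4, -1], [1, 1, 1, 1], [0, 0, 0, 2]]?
Yes.

Two matrices over a field are similar if and only if they have the same invariant factors.

Both A and B have characteristic polynomial (x - 2)^3(x + 2) and minimal polynomial (x - 2)^3(x + 2). Computing further, both have invariant factors (x - 2)^3(x + 2). Hence A and B are similar.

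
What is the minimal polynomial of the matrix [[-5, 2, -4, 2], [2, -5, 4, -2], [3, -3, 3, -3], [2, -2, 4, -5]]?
m_A(x) = (x + 3)^2

The characteristic polynomial factors as (x + 3)^4. The minimal polynomial is ∏(x - λ)^{k_λ} where k_λ is the size of the largest Jordan block at λ.

For λ = -3: rank(A + 3I) = 1, and the largest Jordan block has size 2 (the smallest k with rank((A + 3I)^k) = rank((A + 3I)^(k+1))).

So m_A(x) = (x + 3)^2.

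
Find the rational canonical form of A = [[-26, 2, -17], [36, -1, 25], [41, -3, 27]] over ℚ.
R = [[0, 0, -3], [1, 0, 3], [0, 1, 0]]

The invariant factors of A (the non-unit diagonal entries of the Smith normal form of xI - A over ℚ[x]) are x^3 - 3x + 3, each dividing the next. The characteristic polynomial is their product, x^3 - 3x + 3.

The rational canonical form is the block-diagonal matrix of companion matrices C(f_i):
R = [[0, 0, -3], [1, 0, 3], [0, 1, 0]].

Note the characteristic polynomial does not split into linear factors over ℚ, so A has no Jordan form over ℚ; the rational canonical form exists over any field.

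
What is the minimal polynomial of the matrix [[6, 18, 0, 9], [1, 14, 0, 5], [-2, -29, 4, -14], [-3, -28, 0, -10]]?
The characteristic polynomial factors as (x - 4)^2(x - 3)^2. The minimal polynomial is ∏(x - λ)^{k_λ} where k_λ is the size of the largest Jordan block at λ.

For λ = 3: rank(A - 3I) = 3, and the largest Jordan block has size 2 (the smallest k with rank((A - 3I)^k) = rank((A - 3I)^(k+1))).
For λ = 4: rank(A - 4I) = 3, and the largest Jordan block has size 2 (the smallest k with rank((A - 4I)^k) = rank((A - 4I)^(k+1))).

So m_A(x) = (x - 4)^2(x - 3)^2.

m_A(x) = (x - 4)^2(x - 3)^2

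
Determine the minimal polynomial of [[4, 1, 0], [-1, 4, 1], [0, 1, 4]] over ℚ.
m_A(x) = (x - 4)^3

The characteristic polynomial factors as (x - 4)^3. The minimal polynomial is ∏(x - λ)^{k_λ} where k_λ is the size of the largest Jordan block at λ.

For λ = 4: rank(A - 4I) = 2, and the largest Jordan block has size 3 (the smallest k with rank((A - 4I)^k) = rank((A - 4I)^(k+1))).

So m_A(x) = (x - 4)^3.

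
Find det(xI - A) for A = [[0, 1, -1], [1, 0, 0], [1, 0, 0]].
χ_A(x) = x^3

xI - A = [[x, -1, 1], [-1, x, 0], [-1, 0, x]].

Expanding det(xI - A) along the first row:
det(xI - A) = + (x)·det([[x, 0], [0, x]]) - (-1)·det([[-1, 0], [-1, x]]) + (1)·det([[-1, x], [-1, 0]]).

Evaluating gives χ_A(x) = x^3.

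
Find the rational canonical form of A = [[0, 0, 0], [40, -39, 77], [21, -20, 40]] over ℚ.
The invariant factors of A (the non-unit diagonal entries of the Smith normal form of xI - A over ℚ[x]) are x(x - 5)(x + 4), each dividing the next. The characteristic polynomial is their product, x(x - 5)(x + 4).

The rational canonical form is the block-diagonal matrix of companion matrices C(f_i):
R = [[0, 0, 0], [1, 0, 20], [0, 1, 1]].

R = [[0, 0, 0], [1, 0, 20], [0, 1, 1]]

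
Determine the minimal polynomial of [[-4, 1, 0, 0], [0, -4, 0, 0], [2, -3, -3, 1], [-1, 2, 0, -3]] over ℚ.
m_A(x) = (x + 3)^2(x + 4)^2

The characteristic polynomial factors as (x + 3)^2(x + 4)^2. The minimal polynomial is ∏(x - λ)^{k_λ} where k_λ is the size of the largest Jordan block at λ.

For λ = -4: rank(A + 4I) = 3, and the largest Jordan block has size 2 (the smallest k with rank((A + 4I)^k) = rank((A + 4I)^(k+1))).
For λ = -3: rank(A + 3I) = 3, and the largest Jordan block has size 2 (the smallest k with rank((A + 3I)^k) = rank((A + 3I)^(k+1))).

So m_A(x) = (x + 3)^2(x + 4)^2.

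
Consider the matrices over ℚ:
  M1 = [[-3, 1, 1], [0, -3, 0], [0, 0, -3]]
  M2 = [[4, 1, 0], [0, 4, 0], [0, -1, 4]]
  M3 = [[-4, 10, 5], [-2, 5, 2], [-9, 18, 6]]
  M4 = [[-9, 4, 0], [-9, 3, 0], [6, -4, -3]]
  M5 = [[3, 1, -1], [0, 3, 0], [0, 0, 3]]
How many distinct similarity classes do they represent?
Characteristic polynomials: χ_{M1} = (x + 3)^3, χ_{M2} = (x - 4)^3, χ_{M3} = (x - 3)^2(x - 1), χ_{M4} = (x + 3)^3, χ_{M5} = (x - 3)^3.

{M1, M4}: invariant factors x + 3, (x + 3)^2.

{M2}: invariant factors x - 4, (x - 4)^2.

{M3}: invariant factors (x - 3)^2(x - 1).

{M5}: invariant factors x - 3, (x - 3)^2.

Matrices are similar if and only if their invariant-factor lists agree; the partition into similarity classes is {M1, M4}, {M2}, {M3}, {M5}.

4 classes: {M1, M4}, {M2}, {M3}, {M5}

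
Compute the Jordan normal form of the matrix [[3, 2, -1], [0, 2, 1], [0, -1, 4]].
The characteristic polynomial is det(xI - A) = (x - 3)^3, so the eigenvalues are 3 (algebraic multiplicity 3).

For λ = 3: rank(A - 3I) = 2, rank((A - 3I)^2) = 1, rank((A - 3I)^3) = 0. The eigenspace has dimension 3 - 2 = 1, so there is 1 Jordan block; the rank sequence gives block sizes [3].

Assembling the blocks gives the Jordan form J above.

J = [[3, 1, 0], [0, 3, 1], [0, 0, 3]]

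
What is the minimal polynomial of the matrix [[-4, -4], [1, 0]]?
The characteristic polynomial factors as (x + 2)^2. The minimal polynomial is ∏(x - λ)^{k_λ} where k_λ is the size of the largest Jordan block at λ.

For λ = -2: rank(A + 2I) = 1, and the largest Jordan block has size 2 (the smallest k with rank((A + 2I)^k) = rank((A + 2I)^(k+1))).

So m_A(x) = (x + 2)^2.

m_A(x) = (x + 2)^2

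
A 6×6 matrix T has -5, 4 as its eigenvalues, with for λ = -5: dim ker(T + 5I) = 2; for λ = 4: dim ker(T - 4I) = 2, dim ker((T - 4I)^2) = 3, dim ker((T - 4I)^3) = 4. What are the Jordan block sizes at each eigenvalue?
λ = -5: successive nullity increments [2] count blocks of size ≥ k; block sizes are [1, 1].
λ = 4: successive nullity increments [2, 1, 1] count blocks of size ≥ k; block sizes are [3, 1].

Jordan blocks: (-5, 1), (-5, 1), (4, 3), (4, 1)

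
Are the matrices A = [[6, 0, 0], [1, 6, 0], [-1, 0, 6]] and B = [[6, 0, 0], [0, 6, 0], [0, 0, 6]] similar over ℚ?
No.

Both have characteristic polynomial (x - 6)^3, but the minimal polynomial of A is (x - 6)^2 while the minimal polynomial of B is x - 6. The minimal polynomial is a similarity invariant, so A and B are not similar.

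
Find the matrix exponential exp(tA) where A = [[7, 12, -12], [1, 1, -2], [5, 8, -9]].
e^{tA} = [[7*sinh(t) + cosh(t), 12*sinh(t), -12*sinh(t)], [t*e^{-t}, (2*t + 1)*e^{-t}, -2*t*e^{-t}], [(t + 2*e^{2*t} - 2)*e^{-t}, (2*t + 3*e^{2*t} - 3)*e^{-t}, (-2*t - 3*e^{2*t} + 4)*e^{-t}]]

A has Jordan form J = [[-1, 1, 0], [0, -1, 0], [0, 0, 1]] with A = PJP^{-1}, so e^{tA} = P e^{tJ} P^{-1}.

For a Jordan block J_k(λ), e^{tJ_k(λ)} = e^{λt} · (I + tN + t^2 N^2/2! + ... + t^{k-1} N^{k-1}/(k-1)!) where N is the nilpotent superdiagonal part.

Assembling the blocks and conjugating back gives the entries of e^{tA} as shown above.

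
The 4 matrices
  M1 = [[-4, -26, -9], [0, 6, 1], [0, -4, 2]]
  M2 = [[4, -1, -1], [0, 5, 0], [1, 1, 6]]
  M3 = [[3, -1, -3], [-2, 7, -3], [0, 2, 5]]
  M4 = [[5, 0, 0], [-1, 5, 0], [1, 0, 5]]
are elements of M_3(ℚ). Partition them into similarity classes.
3 classes: {M1}, {M2, M4}, {M3}

Characteristic polynomials: χ_{M1} = (x - 4)^2(x + 4), χ_{M2} = (x - 5)^3, χ_{M3} = (x - 5)^3, χ_{M4} = (x - 5)^3.

{M1}: invariant factors (x - 4)^2(x + 4).

{M2, M4}: invariant factors x - 5, (x - 5)^2.

{M3}: invariant factors (x - 5)^3.

Matrices are similar if and only if their invariant-factor lists agree; the partition into similarity classes is {M1}, {M2, M4}, {M3}.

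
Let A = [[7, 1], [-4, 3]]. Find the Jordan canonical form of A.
The characteristic polynomial is det(xI - A) = (x - 5)^2, so the eigenvalues are 5 (algebraic multiplicity 2).

For λ = 5: rank(A - 5I) = 1, rank((A - 5I)^2) = 0. The eigenspace has dimension 2 - 1 = 1, so there is 1 Jordan block; the rank sequence gives block sizes [2].

Assembling the blocks gives the Jordan form J above.

J = [[5, 1], [0, 5]]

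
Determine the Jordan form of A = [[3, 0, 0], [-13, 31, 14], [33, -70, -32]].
J = [[-4, 0, 0], [0, 3, 1], [0, 0, 3]]

The characteristic polynomial is det(xI - A) = (x - 3)^2(x + 4), so the eigenvalues are -4 (algebraic multiplicity 1), 3 (algebraic multiplicity 2).

For λ = -4: algebraic multiplicity 1 gives one 1×1 block.

For λ = 3: rank(A - 3I) = 2, rank((A - 3I)^2) = 1. The eigenspace has dimension 3 - 2 = 1, so there is 1 Jordan block; the rank sequence gives block sizes [2].

Assembling the blocks gives the Jordan form J above.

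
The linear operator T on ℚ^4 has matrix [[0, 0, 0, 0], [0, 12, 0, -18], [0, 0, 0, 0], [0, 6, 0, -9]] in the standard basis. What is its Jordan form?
J = [[0, 0, 0, 0], [0, 0, 0, 0], [0, 0, 0, 0], [0, 0, 0, 3]]

The characteristic polynomial is det(xI - A) = x^3(x - 3), so the eigenvalues are 0 (algebraic multiplicity 3), 3 (algebraic multiplicity 1).

For λ = 0: rank(A) = 1. The eigenspace has dimension 4 - 1 = 3, so there are 3 Jordan blocks; the rank sequence gives block sizes [1, 1, 1].

For λ = 3: algebraic multiplicity 1 gives one 1×1 block.

Assembling the blocks gives the Jordan form J above.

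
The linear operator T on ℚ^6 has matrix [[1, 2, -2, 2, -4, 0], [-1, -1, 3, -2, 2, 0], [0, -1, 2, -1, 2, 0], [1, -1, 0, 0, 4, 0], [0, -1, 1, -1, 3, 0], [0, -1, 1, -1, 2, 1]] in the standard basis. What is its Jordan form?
J = [[1, 1, 0, 0, 0, 0], [0, 1, 1, 0, 0, 0], [0, 0, 1, 0, 0, 0], [0, 0, 0, 1, 0, 0], [0, 0, 0, 0, 1, 0], [0, 0, 0, 0, 0, 1]]

The characteristic polynomial is det(xI - A) = (x - 1)^6, so the eigenvalues are 1 (algebraic multiplicity 6).

For λ = 1: rank(A - I) = 2, rank((A - I)^2) = 1, rank((A - I)^3) = 0. The eigenspace has dimension 6 - 2 = 4, so there are 4 Jordan blocks; the rank sequence gives block sizes [3, 1, 1, 1].

Assembling the blocks gives the Jordan form J above.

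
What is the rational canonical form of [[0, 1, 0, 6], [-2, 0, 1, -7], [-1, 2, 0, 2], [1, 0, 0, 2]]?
The invariant factors of A (the non-unit diagonal entries of the Smith normal form of xI - A over ℚ[x]) are (x - 2)(x + 2)(x^2 - 2x - 2), each dividing the next. The characteristic polynomial is their product, (x - 2)(x + 2)(x^2 - 2x - 2).

The rational canonical form is the block-diagonal matrix of companion matrices C(f_i):
R = [[0, 0, 0, -8], [1, 0, 0, -8], [0, 1, 0, 6], [0, 0, 1, 2]].

Note the characteristic polynomial does not split into linear factors over ℚ, so A has no Jordan form over ℚ; the rational canonical form exists over any field.

R = [[0, 0, 0, -8], [1, 0, 0, -8], [0, 1, 0, 6], [0, 0, 1, 2]]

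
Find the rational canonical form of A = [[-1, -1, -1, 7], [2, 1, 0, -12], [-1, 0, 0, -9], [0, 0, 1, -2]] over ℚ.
The invariant factors of A (the non-unit diagonal entries of the Smith normal form of xI - A over ℚ[x]) are (x^2 + x + 4)^2, each dividing the next. The characteristic polynomial is their product, (x^2 + x + 4)^2.

The rational canonical form is the block-diagonal matrix of companion matrices C(f_i):
R = [[0, 0, 0, -16], [1, 0, 0, -8], [0, 1, 0, -9], [0, 0, 1, -2]].

Note the characteristic polynomial does not split into linear factors over ℚ, so A has no Jordan form over ℚ; the rational canonical form exists over any field.

R = [[0, 0, 0, -16], [1, 0, 0, -8], [0, 1, 0, -9], [0, 0, 1, -2]]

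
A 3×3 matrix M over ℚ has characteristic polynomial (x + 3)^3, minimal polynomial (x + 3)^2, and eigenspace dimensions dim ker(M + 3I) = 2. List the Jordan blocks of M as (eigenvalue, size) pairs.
Jordan blocks: (-3, 2), (-3, 1)

λ = -3: algebraic multiplicity 3 (exponent in χ_M), largest block size 2 (exponent in m_M), 2 blocks (geometric multiplicity). These force block sizes [2, 1].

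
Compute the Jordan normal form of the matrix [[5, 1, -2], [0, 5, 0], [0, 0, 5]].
The characteristic polynomial is det(xI - A) = (x - 5)^3, so the eigenvalues are 5 (algebraic multiplicity 3).

For λ = 5: rank(A - 5I) = 1, rank((A - 5I)^2) = 0. The eigenspace has dimension 3 - 1 = 2, so there are 2 Jordan blocks; the rank sequence gives block sizes [2, 1].

Assembling the blocks gives the Jordan form J above.

J = [[5, 1, 0], [0, 5, 0], [0, 0, 5]]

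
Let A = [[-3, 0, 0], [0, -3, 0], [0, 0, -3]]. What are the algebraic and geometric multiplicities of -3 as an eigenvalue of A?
algebraic multiplicity 3, geometric multiplicity 3

The characteristic polynomial is (x + 3)^3, so the factor x + 3 appears with exponent 3: the algebraic multiplicity is 3.

rank(A + 3I) = 0, so the eigenspace has dimension 3 - 0 = 3: the geometric multiplicity is 3.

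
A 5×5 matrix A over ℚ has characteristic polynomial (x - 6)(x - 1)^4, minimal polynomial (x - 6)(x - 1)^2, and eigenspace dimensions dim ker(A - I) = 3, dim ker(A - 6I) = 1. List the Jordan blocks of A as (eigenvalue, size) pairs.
λ = 1: algebraic multiplicity 4 (exponent in χ_A), largest block size 2 (exponent in m_A), 3 blocks (geometric multiplicity). These force block sizes [2, 1, 1].
λ = 6: algebraic multiplicity 1 (exponent in χ_A), largest block size 1 (exponent in m_A), 1 block (geometric multiplicity). This forces block sizes [1].

Jordan blocks: (1, 2), (1, 1), (1, 1), (6, 1)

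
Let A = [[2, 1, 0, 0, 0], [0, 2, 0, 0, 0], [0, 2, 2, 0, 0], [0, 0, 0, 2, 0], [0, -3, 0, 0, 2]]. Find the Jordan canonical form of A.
J = [[2, 1, 0, 0, 0], [0, 2, 0, 0, 0], [0, 0, 2, 0, 0], [0, 0, 0, 2, 0], [0, 0, 0, 0, 2]]

The characteristic polynomial is det(xI - A) = (x - 2)^5, so the eigenvalues are 2 (algebraic multiplicity 5).

For λ = 2: rank(A - 2I) = 1, rank((A - 2I)^2) = 0. The eigenspace has dimension 5 - 1 = 4, so there are 4 Jordan blocks; the rank sequence gives block sizes [2, 1, 1, 1].

Assembling the blocks gives the Jordan form J above.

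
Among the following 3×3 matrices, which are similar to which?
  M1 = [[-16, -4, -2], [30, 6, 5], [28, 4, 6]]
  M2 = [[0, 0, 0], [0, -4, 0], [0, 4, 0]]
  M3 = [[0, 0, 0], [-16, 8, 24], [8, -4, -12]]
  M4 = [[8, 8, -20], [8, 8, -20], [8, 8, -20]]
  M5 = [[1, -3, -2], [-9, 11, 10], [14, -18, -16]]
2 classes: {M1, M5}, {M2, M3, M4}

Characteristic polynomials: χ_{M1} = x^2(x + 4), χ_{M2} = x^2(x + 4), χ_{M3} = x^2(x + 4), χ_{M4} = x^2(x + 4), χ_{M5} = x^2(x + 4).

{M1, M5}: invariant factors x^2(x + 4).

{M2, M3, M4}: invariant factors x, x(x + 4).

Matrices are similar if and only if their invariant-factor lists agree; the partition into similarity classes is {M1, M5}, {M2, M3, M4}.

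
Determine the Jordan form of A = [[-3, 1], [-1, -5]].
J = [[-4, 1], [0, -4]]

The characteristic polynomial is det(xI - A) = (x + 4)^2, so the eigenvalues are -4 (algebraic multiplicity 2).

For λ = -4: rank(A + 4I) = 1, rank((A + 4I)^2) = 0. The eigenspace has dimension 2 - 1 = 1, so there is 1 Jordan block; the rank sequence gives block sizes [2].

Assembling the blocks gives the Jordan form J above.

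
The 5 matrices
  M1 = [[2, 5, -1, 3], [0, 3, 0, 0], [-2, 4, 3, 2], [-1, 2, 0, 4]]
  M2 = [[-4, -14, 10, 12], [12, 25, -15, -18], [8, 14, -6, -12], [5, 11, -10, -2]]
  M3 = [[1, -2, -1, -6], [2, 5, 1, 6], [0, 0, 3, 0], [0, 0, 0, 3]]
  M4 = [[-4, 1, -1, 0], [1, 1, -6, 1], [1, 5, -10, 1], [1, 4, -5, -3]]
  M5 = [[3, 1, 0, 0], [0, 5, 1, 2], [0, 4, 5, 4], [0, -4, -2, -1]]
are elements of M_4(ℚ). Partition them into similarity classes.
4 classes: {M1, M5}, {M2}, {M3}, {M4}

Characteristic polynomials: χ_{M1} = (x - 3)^4, χ_{M2} = (x - 4)^3(x - 1), χ_{M3} = (x - 3)^4, χ_{M4} = (x + 4)^4, χ_{M5} = (x - 3)^4.

{M1, M5}: invariant factors x - 3, (x - 3)^3.

{M2}: invariant factors x - 4, (x - 4)^2(x - 1).

{M3}: invariant factors x - 3, x - 3, (x - 3)^2.

{M4}: invariant factors (x + 4)^2, (x + 4)^2.

Matrices are similar if and only if their invariant-factor lists agree; the partition into similarity classes is {M1, M5}, {M2}, {M3}, {M4}.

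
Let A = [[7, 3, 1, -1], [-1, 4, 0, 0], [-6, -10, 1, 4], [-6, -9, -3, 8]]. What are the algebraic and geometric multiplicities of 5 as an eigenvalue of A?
algebraic multiplicity 4, geometric multiplicity 2

The characteristic polynomial is (x - 5)^4, so the factor x - 5 appears with exponent 4: the algebraic multiplicity is 4.

rank(A - 5I) = 2, so the eigenspace has dimension 4 - 2 = 2: the geometric multiplicity is 2.

Since 2 < 4, A is not diagonalizable.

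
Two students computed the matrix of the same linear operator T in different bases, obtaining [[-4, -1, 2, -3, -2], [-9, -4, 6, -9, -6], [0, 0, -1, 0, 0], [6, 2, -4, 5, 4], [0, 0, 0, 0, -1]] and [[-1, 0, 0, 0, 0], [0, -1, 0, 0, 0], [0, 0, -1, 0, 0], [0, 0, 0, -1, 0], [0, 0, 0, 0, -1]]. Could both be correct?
Both have characteristic polynomial (x + 1)^5, but the minimal polynomial of A is (x + 1)^2 while the minimal polynomial of B is x + 1. The minimal polynomial is a similarity invariant, so A and B are not similar.

No.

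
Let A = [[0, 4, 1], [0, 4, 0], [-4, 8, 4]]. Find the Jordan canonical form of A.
J = [[2, 1, 0], [0, 2, 0], [0, 0, 4]]

The characteristic polynomial is det(xI - A) = (x - 4)(x - 2)^2, so the eigenvalues are 2 (algebraic multiplicity 2), 4 (algebraic multiplicity 1).

For λ = 2: rank(A - 2I) = 2, rank((A - 2I)^2) = 1. The eigenspace has dimension 3 - 2 = 1, so there is 1 Jordan block; the rank sequence gives block sizes [2].

For λ = 4: algebraic multiplicity 1 gives one 1×1 block.

Assembling the blocks gives the Jordan form J above.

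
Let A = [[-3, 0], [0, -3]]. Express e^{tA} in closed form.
e^{tA} = [[e^{-3*t}, 0], [0, e^{-3*t}]]

A has Jordan form J = [[-3, 0], [0, -3]] with A = PJP^{-1}, so e^{tA} = P e^{tJ} P^{-1}.

For a Jordan block J_k(λ), e^{tJ_k(λ)} = e^{λt} · (I + tN + t^2 N^2/2! + ... + t^{k-1} N^{k-1}/(k-1)!) where N is the nilpotent superdiagonal part.

Assembling the blocks and conjugating back gives the entries of e^{tA} as shown above.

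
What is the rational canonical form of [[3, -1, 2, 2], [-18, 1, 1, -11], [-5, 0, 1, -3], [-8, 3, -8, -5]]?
R = [[0, 0, 0, 0], [1, 0, 0, -4], [0, 1, 0, 1], [0, 0, 1, 0]]

The invariant factors of A (the non-unit diagonal entries of the Smith normal form of xI - A over ℚ[x]) are x(x^3 - x + 4), each dividing the next. The characteristic polynomial is their product, x(x^3 - x + 4).

The rational canonical form is the block-diagonal matrix of companion matrices C(f_i):
R = [[0, 0, 0, 0], [1, 0, 0, -4], [0, 1, 0, 1], [0, 0, 1, 0]].

Note the characteristic polynomial does not split into linear factors over ℚ, so A has no Jordan form over ℚ; the rational canonical form exists over any field.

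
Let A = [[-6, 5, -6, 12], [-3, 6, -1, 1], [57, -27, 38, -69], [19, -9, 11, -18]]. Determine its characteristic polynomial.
χ_A(x) = (x - 5)^4

xI - A = [[x + 6, -5, 6, -12], [3, x - 6, 1, -1], [-57, 27, x - 38, 69], [-19, 9, -11, x + 18]].

Expanding det(xI - A) along the first row:
det(xI - A) = + (x + 6)·det([[x - 6, 1, -1], [27, x - 38, 69], [9, -11, x + 18]]) - (-5)·det([[3, 1, -1], [-57, x - 38, 69], [-19, -11, x + 18]]) + (6)·det([[3, x - 6, -1], [-57, 27, 69], [-19, 9, x + 18]]) - (-12)·det([[3, x - 6, 1], [-57, 27, x - 38], [-19, 9, -11]]).

Evaluating gives χ_A(x) = x^4 - 20x^3 + 150x^2 - 500x + 625 = (x - 5)^4.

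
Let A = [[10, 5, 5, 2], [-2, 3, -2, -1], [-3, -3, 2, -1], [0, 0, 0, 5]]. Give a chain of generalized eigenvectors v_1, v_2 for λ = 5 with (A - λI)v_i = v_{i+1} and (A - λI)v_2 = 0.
v_1 = [[0, 5, -4, -2]]^T, v_2 = [[1, 0, -1, 0]]^T

We seek v_1 ∈ ker((A - 5I)^2) \ ker(A - 5I), then set v_{i+1} = (A - 5I) v_i.

One such chain is v_1 = [[0, 5, -4, -2]]^T, v_2 = [[1, 0, -1, 0]]^T. Check: (A - 5I) v_2 = [[0, 0, 0, 0]]^T = 0.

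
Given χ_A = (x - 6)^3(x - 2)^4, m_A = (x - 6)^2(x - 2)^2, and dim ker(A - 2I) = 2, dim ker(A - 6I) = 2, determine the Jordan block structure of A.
λ = 2: algebraic multiplicity 4 (exponent in χ_A), largest block size 2 (exponent in m_A), 2 blocks (geometric multiplicity). These force block sizes [2, 2].
λ = 6: algebraic multiplicity 3 (exponent in χ_A), largest block size 2 (exponent in m_A), 2 blocks (geometric multiplicity). These force block sizes [2, 1].

Jordan blocks: (2, 2), (2, 2), (6, 2), (6, 1)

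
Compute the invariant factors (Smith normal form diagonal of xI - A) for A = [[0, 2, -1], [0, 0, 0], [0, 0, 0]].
The Jordan structure of A has elementary divisors x^2, x. Arranging the block sizes at each eigenvalue in decreasing order and taking row products gives the invariant factors.

Invariant factors (smallest first, each dividing the next): x, x^2.

Check: the last factor x^2 is the minimal polynomial, and the product x^3 is the characteristic polynomial.

x, x^2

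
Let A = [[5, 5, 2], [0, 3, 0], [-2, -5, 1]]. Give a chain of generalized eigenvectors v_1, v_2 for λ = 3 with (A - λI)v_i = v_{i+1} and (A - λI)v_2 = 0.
v_1 = [[0, 1, -2]]^T, v_2 = [[1, 0, -1]]^T

We seek v_1 ∈ ker((A - 3I)^2) \ ker(A - 3I), then set v_{i+1} = (A - 3I) v_i.

One such chain is v_1 = [[0, 1, -2]]^T, v_2 = [[1, 0, -1]]^T. Check: (A - 3I) v_2 = [[0, 0, 0]]^T = 0.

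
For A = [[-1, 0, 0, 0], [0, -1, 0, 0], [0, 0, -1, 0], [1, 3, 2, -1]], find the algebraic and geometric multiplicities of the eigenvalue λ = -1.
The characteristic polynomial is (x + 1)^4, so the factor x + 1 appears with exponent 4: the algebraic multiplicity is 4.

rank(A + I) = 1, so the eigenspace has dimension 4 - 1 = 3: the geometric multiplicity is 3.

Since 3 < 4, A is not diagonalizable.

algebraic multiplicity 4, geometric multiplicity 3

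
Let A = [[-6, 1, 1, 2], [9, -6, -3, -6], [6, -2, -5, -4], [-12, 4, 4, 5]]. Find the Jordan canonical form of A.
The characteristic polynomial is det(xI - A) = (x + 3)^4, so the eigenvalues are -3 (algebraic multiplicity 4).

For λ = -3: rank(A + 3I) = 1, rank((A + 3I)^2) = 0. The eigenspace has dimension 4 - 1 = 3, so there are 3 Jordan blocks; the rank sequence gives block sizes [2, 1, 1].

Assembling the blocks gives the Jordan form J above.

J = [[-3, 1, 0, 0], [0, -3, 0, 0], [0, 0, -3, 0], [0, 0, 0, -3]]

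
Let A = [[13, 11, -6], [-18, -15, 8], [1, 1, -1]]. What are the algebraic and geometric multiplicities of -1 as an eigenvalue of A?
algebraic multiplicity 3, geometric multiplicity 1

The characteristic polynomial is (x + 1)^3, so the factor x + 1 appears with exponent 3: the algebraic multiplicity is 3.

rank(A + I) = 2, so the eigenspace has dimension 3 - 2 = 1: the geometric multiplicity is 1.

Since 1 < 3, A is not diagonalizable.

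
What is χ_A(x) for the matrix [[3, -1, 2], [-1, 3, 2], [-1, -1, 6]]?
xI - A = [[x - 3, 1, -2], [1, x - 3, -2], [1, 1, x - 6]].

Expanding det(xI - A) along the first row:
det(xI - A) = + (x - 3)·det([[x - 3, -2], [1, x - 6]]) - (1)·det([[1, -2], [1, x - 6]]) + (-2)·det([[1, x - 3], [1, 1]]).

Evaluating gives χ_A(x) = x^3 - 12x^2 + 48x - 64 = (x - 4)^3.

χ_A(x) = (x - 4)^3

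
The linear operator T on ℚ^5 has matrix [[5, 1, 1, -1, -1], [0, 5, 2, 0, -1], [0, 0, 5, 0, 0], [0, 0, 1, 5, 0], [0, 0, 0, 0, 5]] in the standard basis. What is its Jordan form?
The characteristic polynomial is det(xI - A) = (x - 5)^5, so the eigenvalues are 5 (algebraic multiplicity 5).

For λ = 5: rank(A - 5I) = 3, rank((A - 5I)^2) = 1, rank((A - 5I)^3) = 0. The eigenspace has dimension 5 - 3 = 2, so there are 2 Jordan blocks; the rank sequence gives block sizes [3, 2].

Assembling the blocks gives the Jordan form J above.

J = [[5, 1, 0, 0, 0], [0, 5, 1, 0, 0], [0, 0, 5, 0, 0], [0, 0, 0, 5, 1], [0, 0, 0, 0, 5]]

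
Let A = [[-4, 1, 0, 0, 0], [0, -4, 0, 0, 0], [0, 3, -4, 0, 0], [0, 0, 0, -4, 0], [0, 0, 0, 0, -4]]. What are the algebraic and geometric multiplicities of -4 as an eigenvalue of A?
The characteristic polynomial is (x + 4)^5, so the factor x + 4 appears with exponent 5: the algebraic multiplicity is 5.

rank(A + 4I) = 1, so the eigenspace has dimension 5 - 1 = 4: the geometric multiplicity is 4.

Since 4 < 5, A is not diagonalizable.

algebraic multiplicity 5, geometric multiplicity 4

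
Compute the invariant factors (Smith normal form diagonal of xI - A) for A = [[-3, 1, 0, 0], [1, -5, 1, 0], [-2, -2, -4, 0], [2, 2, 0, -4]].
x + 4, (x + 4)^3

The Jordan structure of A has elementary divisors (x + 4)^3, (x + 4). Arranging the block sizes at each eigenvalue in decreasing order and taking row products gives the invariant factors.

Invariant factors (smallest first, each dividing the next): x + 4, (x + 4)^3.

Check: the last factor (x + 4)^3 is the minimal polynomial, and the product (x + 4)^4 is the characteristic polynomial.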